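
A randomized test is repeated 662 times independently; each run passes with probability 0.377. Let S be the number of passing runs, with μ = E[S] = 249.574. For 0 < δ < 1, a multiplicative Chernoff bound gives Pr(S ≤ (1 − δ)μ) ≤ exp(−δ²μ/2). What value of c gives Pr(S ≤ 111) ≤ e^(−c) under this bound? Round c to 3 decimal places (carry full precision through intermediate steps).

Write 111 = (1 − δ)μ, so δ = 1 − 111/249.574 = 0.5552421…
Then the exponent is δ²μ/2 = (μ − 111)²/(2μ) = 38.471062.

38.471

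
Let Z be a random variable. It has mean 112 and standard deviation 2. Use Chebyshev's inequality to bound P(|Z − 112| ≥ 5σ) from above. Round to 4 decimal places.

0.0400

Chebyshev: P(|Z − μ| ≥ t) ≤ Var(Z)/t².
Var(Z) = σ² = 2² = 4.
t = 5·2 = 10.
Bound = 4 / 100 = 0.0400.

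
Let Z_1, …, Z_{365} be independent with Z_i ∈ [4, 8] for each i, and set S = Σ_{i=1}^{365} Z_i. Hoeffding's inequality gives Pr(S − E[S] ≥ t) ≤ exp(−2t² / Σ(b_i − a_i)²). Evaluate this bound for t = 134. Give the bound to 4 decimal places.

0.0021

Σ(b_i − a_i)² = 365·(4)² = 5840.
Exponent = 2·134²/5840 = 6.1493.
Bound = exp(−6.1493) = 0.00213.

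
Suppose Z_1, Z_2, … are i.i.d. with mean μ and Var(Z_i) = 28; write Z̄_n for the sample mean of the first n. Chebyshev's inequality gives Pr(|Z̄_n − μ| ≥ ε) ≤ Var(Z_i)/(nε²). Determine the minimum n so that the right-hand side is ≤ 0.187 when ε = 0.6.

Require 28/(n·0.6²) ≤ 0.187, i.e. n ≥ 28/(0.187·0.6²) = 415.924.
The smallest integer n is 416.

416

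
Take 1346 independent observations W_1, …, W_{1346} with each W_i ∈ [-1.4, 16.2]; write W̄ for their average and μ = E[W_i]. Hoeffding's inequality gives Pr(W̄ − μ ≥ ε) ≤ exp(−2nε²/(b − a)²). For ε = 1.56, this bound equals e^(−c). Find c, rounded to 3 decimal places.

21.149

c = 2nε²/(b − a)² = 2·1346·1.56² / 17.6² = 21.1494.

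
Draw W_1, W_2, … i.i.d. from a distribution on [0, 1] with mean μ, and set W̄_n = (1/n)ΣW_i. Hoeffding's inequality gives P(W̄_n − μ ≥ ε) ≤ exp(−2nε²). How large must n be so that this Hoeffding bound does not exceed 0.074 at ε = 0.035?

1063

Require exp(−2nε²) ≤ 0.074, i.e. 2nε² ≥ ln(1/0.074) = 2.603690.
So n ≥ 2.603690 / (2·0.035²) = 1062.731.
The smallest integer n is 1063.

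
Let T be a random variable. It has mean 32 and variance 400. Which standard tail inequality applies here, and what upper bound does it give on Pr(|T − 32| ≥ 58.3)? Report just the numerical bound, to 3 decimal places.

0.118

Mean and variance are known, so Chebyshev's inequality applies.
Chebyshev: Pr(|T − μ| ≥ t) ≤ Var(T)/t².
Bound = 400 / 3398.89 = 0.1177.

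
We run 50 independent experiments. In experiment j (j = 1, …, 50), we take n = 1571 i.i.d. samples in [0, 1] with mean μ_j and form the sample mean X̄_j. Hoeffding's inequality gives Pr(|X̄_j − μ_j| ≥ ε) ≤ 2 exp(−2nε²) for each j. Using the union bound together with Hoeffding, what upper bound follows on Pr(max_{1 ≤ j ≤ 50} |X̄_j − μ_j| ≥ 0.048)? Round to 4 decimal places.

Per-experiment Hoeffding bound: 2·exp(−2·1571·0.048²) = 2·exp(−7.23917) = 0.0014358.
Union bound over 50 events: 50·0.0014358 = 0.07179.

0.0718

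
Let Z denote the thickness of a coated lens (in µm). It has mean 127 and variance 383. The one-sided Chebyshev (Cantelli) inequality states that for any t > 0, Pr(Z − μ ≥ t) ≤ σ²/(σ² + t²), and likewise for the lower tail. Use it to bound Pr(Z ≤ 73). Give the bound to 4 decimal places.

0.1161

Here σ² = 383 and t = 54, so σ² + t² = 3299.
Cantelli's bound: 383/3299 = 0.1161.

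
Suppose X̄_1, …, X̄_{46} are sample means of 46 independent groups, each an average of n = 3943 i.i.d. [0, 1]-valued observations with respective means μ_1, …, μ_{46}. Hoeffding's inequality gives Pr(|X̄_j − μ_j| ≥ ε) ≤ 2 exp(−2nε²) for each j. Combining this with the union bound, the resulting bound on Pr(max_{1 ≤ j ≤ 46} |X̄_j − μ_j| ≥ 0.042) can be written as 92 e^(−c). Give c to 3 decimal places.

13.911

Union bound over the 46 events: Pr(max_{1 ≤ j ≤ 46} |X̄_j − μ_j| ≥ 0.042) ≤ 46·2·exp(−2nε²) = 92 exp(−2·3943·0.042²).
So c = 2·3943·0.042² = 13.9109.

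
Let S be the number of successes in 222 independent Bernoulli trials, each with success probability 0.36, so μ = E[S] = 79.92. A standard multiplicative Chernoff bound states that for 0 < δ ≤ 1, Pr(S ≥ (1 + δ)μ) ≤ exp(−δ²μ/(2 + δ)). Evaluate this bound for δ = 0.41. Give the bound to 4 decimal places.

0.0038

Exponent = δ²μ/(2 + δ) = 0.41²·79.92/2.41 = 5.5745.
Bound = exp(−5.5745) = 0.00379.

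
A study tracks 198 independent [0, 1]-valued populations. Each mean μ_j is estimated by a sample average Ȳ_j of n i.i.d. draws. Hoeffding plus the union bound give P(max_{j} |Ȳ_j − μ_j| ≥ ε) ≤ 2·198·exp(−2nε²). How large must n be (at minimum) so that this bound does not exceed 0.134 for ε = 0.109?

Need 2·198·exp(−2nε²) ≤ 0.134, i.e. exp(−2nε²) ≤ 0.134/396.
So 2nε² ≥ ln(396/0.134) = 7.991330.
Hence n ≥ 7.991330/(2·0.109²) = 336.307.
The smallest integer n is 337.

337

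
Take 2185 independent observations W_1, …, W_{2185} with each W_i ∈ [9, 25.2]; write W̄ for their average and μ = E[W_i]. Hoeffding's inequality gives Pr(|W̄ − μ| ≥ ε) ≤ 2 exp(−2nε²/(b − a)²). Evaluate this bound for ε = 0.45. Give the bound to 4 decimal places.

Exponent: 2nε²/(b − a)² = 2·2185·0.45² / 16.2² = 3.37191.
Bound = 2·exp(−3.37191) = 0.06865.

0.0686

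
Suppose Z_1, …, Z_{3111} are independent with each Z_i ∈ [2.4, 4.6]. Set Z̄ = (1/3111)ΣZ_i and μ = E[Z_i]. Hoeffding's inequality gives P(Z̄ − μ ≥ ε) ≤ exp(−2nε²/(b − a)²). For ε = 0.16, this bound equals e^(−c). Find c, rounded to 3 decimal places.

32.910

c = 2nε²/(b − a)² = 2·3111·0.16² / 2.2² = 32.9098.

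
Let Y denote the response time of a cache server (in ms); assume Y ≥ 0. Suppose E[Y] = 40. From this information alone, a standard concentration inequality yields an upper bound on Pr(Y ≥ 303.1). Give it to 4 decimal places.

Only the mean of a non-negative variable is known, so Markov's inequality is the applicable tail bound.
Markov's inequality: for a non-negative random variable, Pr(Y ≥ a) ≤ E[Y]/a.
Here E[Y] = 40 and a = 303.1, so the bound is 40/303.1 = 0.1320.

0.1320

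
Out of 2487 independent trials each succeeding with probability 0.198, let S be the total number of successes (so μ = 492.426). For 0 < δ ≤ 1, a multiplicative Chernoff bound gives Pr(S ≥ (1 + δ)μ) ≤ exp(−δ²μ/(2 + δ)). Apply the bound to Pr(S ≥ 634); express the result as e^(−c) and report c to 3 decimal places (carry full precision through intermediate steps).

17.794

Write 634 = (1 + δ)μ, so δ = 634/492.426 − 1 = 0.2875031…
Then the exponent is δ²μ/(2 + δ) = (634 − μ)² / (μ·(2 + δ)) = 17.793621.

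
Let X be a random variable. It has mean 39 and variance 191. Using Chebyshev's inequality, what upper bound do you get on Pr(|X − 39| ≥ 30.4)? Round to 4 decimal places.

Chebyshev: Pr(|X − μ| ≥ t) ≤ Var(X)/t².
Bound = 191 / 924.16 = 0.2067.

0.2067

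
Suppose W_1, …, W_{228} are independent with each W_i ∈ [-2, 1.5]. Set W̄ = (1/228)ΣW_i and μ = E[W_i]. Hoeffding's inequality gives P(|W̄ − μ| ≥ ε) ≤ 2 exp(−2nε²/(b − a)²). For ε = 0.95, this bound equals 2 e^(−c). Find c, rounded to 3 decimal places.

33.595

c = 2nε²/(b − a)² = 2·228·0.95² / 3.5² = 33.5951.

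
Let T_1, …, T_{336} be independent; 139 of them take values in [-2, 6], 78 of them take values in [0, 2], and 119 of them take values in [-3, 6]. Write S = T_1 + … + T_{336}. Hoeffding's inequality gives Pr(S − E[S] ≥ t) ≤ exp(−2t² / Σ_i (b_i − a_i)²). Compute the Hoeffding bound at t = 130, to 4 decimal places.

Σ(b_i − a_i)² = 139·8² + 78·2² + 119·9² = 18847.
Exponent = 2·130² / 18847 = 1.79339.
Bound = exp(−1.79339) = 0.16640.

0.1664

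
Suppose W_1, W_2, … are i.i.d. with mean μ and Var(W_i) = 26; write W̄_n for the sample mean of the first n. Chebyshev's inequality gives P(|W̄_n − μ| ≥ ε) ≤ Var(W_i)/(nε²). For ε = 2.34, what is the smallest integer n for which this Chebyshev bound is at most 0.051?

Require 26/(n·2.34²) ≤ 0.051, i.e. n ≥ 26/(0.051·2.34²) = 93.105.
The smallest integer n is 94.

94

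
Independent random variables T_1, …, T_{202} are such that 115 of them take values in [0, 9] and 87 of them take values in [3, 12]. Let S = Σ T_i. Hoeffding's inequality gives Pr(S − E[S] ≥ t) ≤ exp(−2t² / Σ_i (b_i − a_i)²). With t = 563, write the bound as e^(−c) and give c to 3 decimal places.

Σ(b_i − a_i)² = 115·9² + 87·9² = 16362.
c = 2t² / 16362 = 2·563² / 16362 = 38.7445.

38.745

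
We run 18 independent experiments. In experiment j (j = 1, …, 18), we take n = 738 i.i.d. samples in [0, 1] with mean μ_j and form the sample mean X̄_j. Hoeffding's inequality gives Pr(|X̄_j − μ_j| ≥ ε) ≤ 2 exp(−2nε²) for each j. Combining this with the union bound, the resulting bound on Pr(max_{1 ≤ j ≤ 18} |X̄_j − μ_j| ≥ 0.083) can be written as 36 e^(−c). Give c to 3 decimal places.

10.168

Union bound over the 18 events: Pr(max_{1 ≤ j ≤ 18} |X̄_j − μ_j| ≥ 0.083) ≤ 18·2·exp(−2nε²) = 36 exp(−2·738·0.083²).
So c = 2·738·0.083² = 10.1682.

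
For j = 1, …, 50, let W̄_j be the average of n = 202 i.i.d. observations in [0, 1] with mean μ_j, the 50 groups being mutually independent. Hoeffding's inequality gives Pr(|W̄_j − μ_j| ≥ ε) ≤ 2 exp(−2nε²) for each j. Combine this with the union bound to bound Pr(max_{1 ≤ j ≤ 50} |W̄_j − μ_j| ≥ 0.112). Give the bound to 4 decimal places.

0.6296

Per-experiment Hoeffding bound: 2·exp(−2·202·0.112²) = 2·exp(−5.06778) = 0.012593.
Union bound over 50 events: 50·0.012593 = 0.62964.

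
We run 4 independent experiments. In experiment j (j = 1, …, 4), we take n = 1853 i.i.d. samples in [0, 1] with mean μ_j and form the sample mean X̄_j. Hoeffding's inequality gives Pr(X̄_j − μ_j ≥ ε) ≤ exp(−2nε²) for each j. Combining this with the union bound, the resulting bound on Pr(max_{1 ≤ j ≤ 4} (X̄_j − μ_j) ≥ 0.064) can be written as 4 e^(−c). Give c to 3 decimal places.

15.180

Union bound over the 4 events: Pr(max_{1 ≤ j ≤ 4} (X̄_j − μ_j) ≥ 0.064) ≤ 4·exp(−2nε²) = 4 exp(−2·1853·0.064²).
So c = 2·1853·0.064² = 15.1798.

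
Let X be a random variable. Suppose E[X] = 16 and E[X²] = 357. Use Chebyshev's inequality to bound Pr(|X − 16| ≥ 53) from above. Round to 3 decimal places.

0.036

Var(X) = E[X²] − (E[X])² = 357 − 256 = 101.
Chebyshev's inequality: Pr(|X − μ| ≥ t) ≤ Var(X)/t² = 101/2809 = 0.0360.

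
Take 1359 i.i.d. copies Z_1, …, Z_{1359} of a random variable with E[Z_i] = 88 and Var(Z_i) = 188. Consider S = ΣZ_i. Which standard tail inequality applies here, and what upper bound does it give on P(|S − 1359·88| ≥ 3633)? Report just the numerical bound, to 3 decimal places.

0.019

With mean and variance of each term known, Chebyshev's inequality bounds the deviation of the sum (or sample mean).
Var(S) = n·Var(Z_i) = 1359·188 = 255492.
Chebyshev: P(|S − 1359·88| ≥ 3633) ≤ Var(S)/3633² = 255492/13198689 = 0.0194.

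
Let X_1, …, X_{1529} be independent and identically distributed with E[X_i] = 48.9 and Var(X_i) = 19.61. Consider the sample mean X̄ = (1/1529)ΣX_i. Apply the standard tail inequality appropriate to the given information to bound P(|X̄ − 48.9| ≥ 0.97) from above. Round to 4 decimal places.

0.0136

With mean and variance of each term known, Chebyshev's inequality bounds the deviation of the sum (or sample mean).
Var(X̄) = Var(X_i)/n = 19.61/1529 = 0.012825.
Chebyshev: P(|X̄ − 48.9| ≥ 0.97) ≤ Var(X̄)/(0.97)² = 19.61/(1529·0.97²) = 0.0136.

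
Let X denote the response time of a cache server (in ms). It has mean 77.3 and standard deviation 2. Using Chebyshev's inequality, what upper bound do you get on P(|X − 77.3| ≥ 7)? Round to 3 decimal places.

0.082

Chebyshev: P(|X − μ| ≥ t) ≤ Var(X)/t².
Var(X) = σ² = 2² = 4.
Bound = 4 / 49 = 0.0816.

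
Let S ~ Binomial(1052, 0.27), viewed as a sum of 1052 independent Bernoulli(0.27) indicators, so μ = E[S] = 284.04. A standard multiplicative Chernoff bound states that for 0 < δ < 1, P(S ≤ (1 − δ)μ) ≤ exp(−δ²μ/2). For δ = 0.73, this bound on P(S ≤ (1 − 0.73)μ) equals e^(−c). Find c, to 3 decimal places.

75.682

c = δ²μ/2 = 0.73²·284.04/2 = 75.6825.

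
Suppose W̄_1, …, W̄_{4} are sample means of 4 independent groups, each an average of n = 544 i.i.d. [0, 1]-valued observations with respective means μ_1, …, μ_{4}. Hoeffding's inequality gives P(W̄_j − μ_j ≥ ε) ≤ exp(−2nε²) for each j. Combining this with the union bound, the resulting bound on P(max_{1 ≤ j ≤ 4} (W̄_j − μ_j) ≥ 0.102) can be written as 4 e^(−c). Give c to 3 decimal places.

Union bound over the 4 events: P(max_{1 ≤ j ≤ 4} (W̄_j − μ_j) ≥ 0.102) ≤ 4·exp(−2nε²) = 4 exp(−2·544·0.102²).
So c = 2·544·0.102² = 11.3196.

11.320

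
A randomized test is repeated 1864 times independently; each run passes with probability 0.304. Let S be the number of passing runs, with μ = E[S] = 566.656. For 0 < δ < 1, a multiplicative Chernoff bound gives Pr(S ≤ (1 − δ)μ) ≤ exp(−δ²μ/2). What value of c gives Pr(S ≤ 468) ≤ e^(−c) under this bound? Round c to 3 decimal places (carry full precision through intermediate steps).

Write 468 = (1 − δ)μ, so δ = 1 − 468/566.656 = 0.1741021…
Then the exponent is δ²μ/2 = (μ − 468)²/(2μ) = 8.588108.

8.588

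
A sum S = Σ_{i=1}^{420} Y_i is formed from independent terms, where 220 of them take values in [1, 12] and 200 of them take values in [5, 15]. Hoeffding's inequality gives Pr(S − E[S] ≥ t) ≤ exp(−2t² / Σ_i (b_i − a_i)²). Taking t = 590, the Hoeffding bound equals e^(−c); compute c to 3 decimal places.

14.934

Σ(b_i − a_i)² = 220·11² + 200·10² = 46620.
c = 2t² / 46620 = 2·590² / 46620 = 14.9335.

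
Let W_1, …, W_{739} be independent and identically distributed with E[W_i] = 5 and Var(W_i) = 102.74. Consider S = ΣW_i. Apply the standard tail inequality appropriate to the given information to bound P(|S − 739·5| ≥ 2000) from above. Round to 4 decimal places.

With mean and variance of each term known, Chebyshev's inequality bounds the deviation of the sum (or sample mean).
Var(S) = n·Var(W_i) = 739·102.74 = 75924.86.
Chebyshev: P(|S − 739·5| ≥ 2000) ≤ Var(S)/2000² = 75924.86/4000000 = 0.0190.

0.0190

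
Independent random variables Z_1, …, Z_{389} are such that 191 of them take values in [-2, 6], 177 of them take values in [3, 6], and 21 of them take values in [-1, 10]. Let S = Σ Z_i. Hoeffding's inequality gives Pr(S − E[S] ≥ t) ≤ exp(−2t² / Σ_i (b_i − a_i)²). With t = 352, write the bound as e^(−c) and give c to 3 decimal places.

15.149

Σ(b_i − a_i)² = 191·8² + 177·3² + 21·11² = 16358.
c = 2t² / 16358 = 2·352² / 16358 = 15.1490.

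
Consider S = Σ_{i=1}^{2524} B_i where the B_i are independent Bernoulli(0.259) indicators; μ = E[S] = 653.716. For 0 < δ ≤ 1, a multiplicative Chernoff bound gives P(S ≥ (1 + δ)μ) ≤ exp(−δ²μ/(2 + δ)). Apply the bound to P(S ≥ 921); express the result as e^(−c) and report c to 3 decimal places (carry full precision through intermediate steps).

Write 921 = (1 + δ)μ, so δ = 921/653.716 − 1 = 0.4088687…
Then the exponent is δ²μ/(2 + δ) = (921 − μ)² / (μ·(2 + δ)) = 45.367378.

45.367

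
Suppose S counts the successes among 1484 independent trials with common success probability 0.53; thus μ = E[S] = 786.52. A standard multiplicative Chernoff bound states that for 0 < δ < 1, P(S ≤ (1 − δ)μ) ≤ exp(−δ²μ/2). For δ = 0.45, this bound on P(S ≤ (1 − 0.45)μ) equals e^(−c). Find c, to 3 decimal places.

c = δ²μ/2 = 0.45²·786.52/2 = 79.6351.

79.635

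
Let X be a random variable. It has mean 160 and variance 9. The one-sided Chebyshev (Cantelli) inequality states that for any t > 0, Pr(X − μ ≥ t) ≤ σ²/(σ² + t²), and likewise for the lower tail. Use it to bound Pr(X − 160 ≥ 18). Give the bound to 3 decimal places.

0.027

Here σ² = 9 and t = 18, so σ² + t² = 333.
Cantelli's bound: 9/333 = 0.0270.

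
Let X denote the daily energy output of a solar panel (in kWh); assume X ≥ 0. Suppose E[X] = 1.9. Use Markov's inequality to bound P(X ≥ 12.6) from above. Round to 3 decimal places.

Markov's inequality: for a non-negative random variable, P(X ≥ a) ≤ E[X]/a.
Here E[X] = 1.9 and a = 12.6, so the bound is 1.9/12.6 = 0.1508.

0.151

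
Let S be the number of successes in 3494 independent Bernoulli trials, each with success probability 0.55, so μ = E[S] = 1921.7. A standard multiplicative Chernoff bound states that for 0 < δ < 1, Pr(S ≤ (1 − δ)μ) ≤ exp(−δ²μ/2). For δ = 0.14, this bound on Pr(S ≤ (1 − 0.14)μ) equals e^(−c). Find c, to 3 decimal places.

c = δ²μ/2 = 0.14²·1921.7/2 = 18.8327.

18.833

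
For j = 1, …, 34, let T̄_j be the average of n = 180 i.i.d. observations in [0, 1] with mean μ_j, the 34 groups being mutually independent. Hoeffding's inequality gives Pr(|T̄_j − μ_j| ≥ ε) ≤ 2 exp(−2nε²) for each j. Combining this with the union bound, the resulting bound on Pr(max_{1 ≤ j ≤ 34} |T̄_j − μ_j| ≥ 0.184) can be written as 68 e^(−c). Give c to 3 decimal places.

12.188

Union bound over the 34 events: Pr(max_{1 ≤ j ≤ 34} |T̄_j − μ_j| ≥ 0.184) ≤ 34·2·exp(−2nε²) = 68 exp(−2·180·0.184²).
So c = 2·180·0.184² = 12.1882.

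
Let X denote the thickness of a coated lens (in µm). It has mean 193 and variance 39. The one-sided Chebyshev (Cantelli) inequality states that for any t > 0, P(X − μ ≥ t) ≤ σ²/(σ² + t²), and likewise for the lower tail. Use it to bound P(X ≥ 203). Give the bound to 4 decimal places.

Here σ² = 39 and t = 10, so σ² + t² = 139.
Cantelli's bound: 39/139 = 0.2806.

0.2806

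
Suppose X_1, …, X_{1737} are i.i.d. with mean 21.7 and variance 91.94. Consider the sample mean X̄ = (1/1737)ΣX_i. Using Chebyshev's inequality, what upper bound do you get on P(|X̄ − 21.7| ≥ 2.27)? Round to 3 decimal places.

Var(X̄) = Var(X_i)/n = 91.94/1737 = 0.05293.
Chebyshev: P(|X̄ − 21.7| ≥ 2.27) ≤ Var(X̄)/(2.27)² = 91.94/(1737·2.27²) = 0.0103.

0.010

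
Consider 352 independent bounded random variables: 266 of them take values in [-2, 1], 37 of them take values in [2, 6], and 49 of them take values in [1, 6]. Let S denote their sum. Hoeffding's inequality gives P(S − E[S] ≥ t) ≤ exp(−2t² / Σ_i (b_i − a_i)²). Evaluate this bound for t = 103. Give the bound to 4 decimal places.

Σ(b_i − a_i)² = 266·3² + 37·4² + 49·5² = 4211.
Exponent = 2·103² / 4211 = 5.03871.
Bound = exp(−5.03871) = 0.00648.

0.0065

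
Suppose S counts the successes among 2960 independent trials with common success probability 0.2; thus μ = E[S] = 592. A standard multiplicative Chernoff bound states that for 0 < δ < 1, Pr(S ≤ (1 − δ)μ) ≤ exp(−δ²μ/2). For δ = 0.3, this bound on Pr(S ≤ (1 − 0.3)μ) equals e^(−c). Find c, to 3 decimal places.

c = δ²μ/2 = 0.3²·592/2 = 26.6400.

26.640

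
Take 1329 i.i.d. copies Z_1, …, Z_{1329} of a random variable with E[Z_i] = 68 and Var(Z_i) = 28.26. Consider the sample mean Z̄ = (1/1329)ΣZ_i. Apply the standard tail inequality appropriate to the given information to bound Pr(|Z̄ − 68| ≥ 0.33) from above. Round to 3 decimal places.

0.195

With mean and variance of each term known, Chebyshev's inequality bounds the deviation of the sum (or sample mean).
Var(Z̄) = Var(Z_i)/n = 28.26/1329 = 0.021264.
Chebyshev: Pr(|Z̄ − 68| ≥ 0.33) ≤ Var(Z̄)/(0.33)² = 28.26/(1329·0.33²) = 0.1953.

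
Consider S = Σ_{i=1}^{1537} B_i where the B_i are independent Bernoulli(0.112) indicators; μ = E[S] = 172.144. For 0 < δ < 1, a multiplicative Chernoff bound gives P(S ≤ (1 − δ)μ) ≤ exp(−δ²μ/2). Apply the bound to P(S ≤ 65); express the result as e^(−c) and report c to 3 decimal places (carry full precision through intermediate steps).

Write 65 = (1 − δ)μ, so δ = 1 − 65/172.144 = 0.6224091…
Then the exponent is δ²μ/2 = (μ − 65)²/(2μ) = 33.343703.

33.344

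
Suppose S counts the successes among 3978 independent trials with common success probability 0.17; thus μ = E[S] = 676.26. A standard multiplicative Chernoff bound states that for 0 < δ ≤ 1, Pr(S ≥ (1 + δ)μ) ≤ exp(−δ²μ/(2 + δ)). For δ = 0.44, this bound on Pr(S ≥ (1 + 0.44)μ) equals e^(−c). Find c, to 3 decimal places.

c = δ²μ/(2 + δ) = 0.44²·676.26/(2 + 0.44) = 53.6574.

53.657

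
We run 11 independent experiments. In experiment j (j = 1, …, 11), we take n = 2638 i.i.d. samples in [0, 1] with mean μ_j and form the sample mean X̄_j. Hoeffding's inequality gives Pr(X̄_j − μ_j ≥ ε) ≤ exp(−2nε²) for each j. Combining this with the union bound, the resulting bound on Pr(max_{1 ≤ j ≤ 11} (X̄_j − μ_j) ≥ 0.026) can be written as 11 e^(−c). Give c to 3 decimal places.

3.567

Union bound over the 11 events: Pr(max_{1 ≤ j ≤ 11} (X̄_j − μ_j) ≥ 0.026) ≤ 11·exp(−2nε²) = 11 exp(−2·2638·0.026²).
So c = 2·2638·0.026² = 3.5666.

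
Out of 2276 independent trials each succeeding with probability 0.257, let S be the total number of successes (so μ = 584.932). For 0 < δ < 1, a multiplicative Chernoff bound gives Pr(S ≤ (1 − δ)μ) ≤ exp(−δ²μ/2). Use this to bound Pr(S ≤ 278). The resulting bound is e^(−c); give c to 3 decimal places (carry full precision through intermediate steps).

80.528

Write 278 = (1 − δ)μ, so δ = 1 − 278/584.932 = 0.5247311…
Then the exponent is δ²μ/2 = (μ − 278)²/(2μ) = 80.528380.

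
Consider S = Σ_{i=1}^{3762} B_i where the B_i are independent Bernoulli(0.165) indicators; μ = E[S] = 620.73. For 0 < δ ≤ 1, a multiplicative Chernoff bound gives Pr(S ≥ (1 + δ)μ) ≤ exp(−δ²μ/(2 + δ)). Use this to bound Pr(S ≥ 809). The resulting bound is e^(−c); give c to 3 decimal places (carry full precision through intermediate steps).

24.792

Write 809 = (1 + δ)μ, so δ = 809/620.73 − 1 = 0.3033042…
Then the exponent is δ²μ/(2 + δ) = (809 − μ)² / (μ·(2 + δ)) = 24.791809.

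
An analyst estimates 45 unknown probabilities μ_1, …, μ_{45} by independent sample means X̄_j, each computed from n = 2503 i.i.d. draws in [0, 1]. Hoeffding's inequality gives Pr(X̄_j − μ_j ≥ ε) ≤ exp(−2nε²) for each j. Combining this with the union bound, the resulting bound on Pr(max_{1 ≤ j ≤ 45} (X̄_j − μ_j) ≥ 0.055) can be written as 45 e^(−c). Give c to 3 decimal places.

15.143

Union bound over the 45 events: Pr(max_{1 ≤ j ≤ 45} (X̄_j − μ_j) ≥ 0.055) ≤ 45·exp(−2nε²) = 45 exp(−2·2503·0.055²).
So c = 2·2503·0.055² = 15.1432.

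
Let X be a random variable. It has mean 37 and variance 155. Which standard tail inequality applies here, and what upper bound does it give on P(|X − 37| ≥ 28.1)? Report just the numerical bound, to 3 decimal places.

Mean and variance are known, so Chebyshev's inequality applies.
Chebyshev: P(|X − μ| ≥ t) ≤ Var(X)/t².
Bound = 155 / 789.61 = 0.1963.

0.196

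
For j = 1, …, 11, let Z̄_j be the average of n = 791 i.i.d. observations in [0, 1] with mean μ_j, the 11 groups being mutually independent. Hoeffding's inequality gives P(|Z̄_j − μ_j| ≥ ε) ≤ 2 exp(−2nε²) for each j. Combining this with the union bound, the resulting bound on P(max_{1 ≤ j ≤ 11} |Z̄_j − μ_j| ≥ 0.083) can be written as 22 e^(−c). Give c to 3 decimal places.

Union bound over the 11 events: P(max_{1 ≤ j ≤ 11} |Z̄_j − μ_j| ≥ 0.083) ≤ 11·2·exp(−2nε²) = 22 exp(−2·791·0.083²).
So c = 2·791·0.083² = 10.8984.

10.898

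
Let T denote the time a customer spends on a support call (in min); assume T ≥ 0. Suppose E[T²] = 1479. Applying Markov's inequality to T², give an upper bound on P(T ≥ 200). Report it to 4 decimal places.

Since T ≥ 0, the event {T ≥ 200} is the same as {T² ≥ 40000}.
Markov's inequality applied to T² gives P(T² ≥ 40000) ≤ E[T²]/40000 = 1479/40000 = 0.0370.

0.0370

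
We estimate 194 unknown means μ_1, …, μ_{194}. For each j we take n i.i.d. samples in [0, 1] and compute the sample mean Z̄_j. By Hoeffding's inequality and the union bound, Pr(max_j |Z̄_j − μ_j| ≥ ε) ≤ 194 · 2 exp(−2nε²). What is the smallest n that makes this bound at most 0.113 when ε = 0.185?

Need 2·194·exp(−2nε²) ≤ 0.113, i.e. exp(−2nε²) ≤ 0.113/388.
So 2nε² ≥ ln(388/0.113) = 8.141373.
Hence n ≥ 8.141373/(2·0.185²) = 118.939.
The smallest integer n is 119.

119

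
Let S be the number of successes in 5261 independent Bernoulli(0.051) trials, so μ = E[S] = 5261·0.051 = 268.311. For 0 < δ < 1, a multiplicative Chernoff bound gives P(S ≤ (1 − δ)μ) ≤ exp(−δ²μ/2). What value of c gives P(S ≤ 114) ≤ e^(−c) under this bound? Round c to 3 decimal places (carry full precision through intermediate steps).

44.374

Write 114 = (1 − δ)μ, so δ = 1 − 114/268.311 = 0.5751199…
Then the exponent is δ²μ/2 = (μ − 114)²/(2μ) = 44.373665.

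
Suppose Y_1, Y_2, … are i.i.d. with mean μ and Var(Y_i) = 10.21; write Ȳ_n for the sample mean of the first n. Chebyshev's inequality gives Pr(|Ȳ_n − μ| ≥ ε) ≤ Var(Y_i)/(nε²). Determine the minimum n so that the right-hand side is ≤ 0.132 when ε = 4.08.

Require 10.21/(n·4.08²) ≤ 0.132, i.e. n ≥ 10.21/(0.132·4.08²) = 4.647.
The smallest integer n is 5.

5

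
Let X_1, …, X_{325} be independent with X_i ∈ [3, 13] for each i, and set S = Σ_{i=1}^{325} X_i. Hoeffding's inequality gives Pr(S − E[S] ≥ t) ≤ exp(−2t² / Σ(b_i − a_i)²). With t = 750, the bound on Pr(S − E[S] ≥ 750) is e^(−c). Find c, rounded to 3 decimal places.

Σ(b_i − a_i)² = 325·(10)² = 32500.
c = 2t²/32500 = 2·750²/32500 = 34.6154.

34.615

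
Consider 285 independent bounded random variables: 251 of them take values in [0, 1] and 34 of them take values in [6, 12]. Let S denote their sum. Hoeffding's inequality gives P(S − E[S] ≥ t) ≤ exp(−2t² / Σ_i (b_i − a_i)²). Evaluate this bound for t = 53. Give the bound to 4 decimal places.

0.0222

Σ(b_i − a_i)² = 251·1² + 34·6² = 1475.
Exponent = 2·53² / 1475 = 3.80881.
Bound = exp(−3.80881) = 0.02217.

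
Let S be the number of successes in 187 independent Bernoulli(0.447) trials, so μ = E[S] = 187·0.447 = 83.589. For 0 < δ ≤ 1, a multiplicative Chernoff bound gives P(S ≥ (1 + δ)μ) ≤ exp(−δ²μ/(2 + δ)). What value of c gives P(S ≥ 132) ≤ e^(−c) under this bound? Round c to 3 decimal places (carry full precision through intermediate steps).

10.871

Write 132 = (1 + δ)μ, so δ = 132/83.589 − 1 = 0.5791552…
Then the exponent is δ²μ/(2 + δ) = (132 − μ)² / (μ·(2 + δ)) = 10.870800.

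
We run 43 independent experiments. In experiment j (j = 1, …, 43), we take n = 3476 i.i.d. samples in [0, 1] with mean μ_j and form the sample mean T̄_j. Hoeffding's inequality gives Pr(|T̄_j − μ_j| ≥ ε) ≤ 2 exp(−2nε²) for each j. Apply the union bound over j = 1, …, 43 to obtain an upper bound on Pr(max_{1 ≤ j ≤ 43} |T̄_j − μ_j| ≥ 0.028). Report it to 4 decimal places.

Per-experiment Hoeffding bound: 2·exp(−2·3476·0.028²) = 2·exp(−5.45037) = 0.0085894.
Union bound over 43 events: 43·0.0085894 = 0.36935.

0.3693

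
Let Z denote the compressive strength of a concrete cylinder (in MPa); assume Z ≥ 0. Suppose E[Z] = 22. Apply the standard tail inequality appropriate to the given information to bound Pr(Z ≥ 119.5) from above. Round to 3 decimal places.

0.184

Only the mean of a non-negative variable is known, so Markov's inequality is the applicable tail bound.
Markov's inequality: for a non-negative random variable, Pr(Z ≥ a) ≤ E[Z]/a.
Here E[Z] = 22 and a = 119.5, so the bound is 22/119.5 = 0.1841.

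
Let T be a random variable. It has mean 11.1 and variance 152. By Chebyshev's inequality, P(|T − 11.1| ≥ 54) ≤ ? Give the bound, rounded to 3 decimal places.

Chebyshev: P(|T − μ| ≥ t) ≤ Var(T)/t².
Bound = 152 / 2916 = 0.0521.

0.052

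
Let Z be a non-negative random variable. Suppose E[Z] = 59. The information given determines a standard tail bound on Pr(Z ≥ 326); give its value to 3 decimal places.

Only the mean of a non-negative variable is known, so Markov's inequality is the applicable tail bound.
Markov's inequality: for a non-negative random variable, Pr(Z ≥ a) ≤ E[Z]/a.
Here E[Z] = 59 and a = 326, so the bound is 59/326 = 0.1810.

0.181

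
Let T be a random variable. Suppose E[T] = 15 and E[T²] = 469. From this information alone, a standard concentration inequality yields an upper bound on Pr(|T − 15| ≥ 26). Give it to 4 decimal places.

0.3609

The first two moments determine the variance, so Chebyshev's inequality is the sharpest standard bound available.
Var(T) = E[T²] − (E[T])² = 469 − 225 = 244.
Chebyshev's inequality: Pr(|T − μ| ≥ t) ≤ Var(T)/t² = 244/676 = 0.3609.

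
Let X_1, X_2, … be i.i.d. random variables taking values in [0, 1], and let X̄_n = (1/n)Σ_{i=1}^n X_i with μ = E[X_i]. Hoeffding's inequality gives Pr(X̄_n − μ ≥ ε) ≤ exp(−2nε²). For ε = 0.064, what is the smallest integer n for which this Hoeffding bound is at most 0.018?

491

Require exp(−2nε²) ≤ 0.018, i.e. 2nε² ≥ ln(1/0.018) = 4.017384.
So n ≥ 4.017384 / (2·0.064²) = 490.403.
The smallest integer n is 491.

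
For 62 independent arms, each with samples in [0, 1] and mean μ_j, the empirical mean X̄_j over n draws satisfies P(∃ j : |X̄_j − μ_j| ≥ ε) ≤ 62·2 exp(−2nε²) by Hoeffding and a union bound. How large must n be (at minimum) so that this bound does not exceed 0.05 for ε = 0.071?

776

Need 2·62·exp(−2nε²) ≤ 0.05, i.e. exp(−2nε²) ≤ 0.05/124.
So 2nε² ≥ ln(124/0.05) = 7.816014.
Hence n ≥ 7.816014/(2·0.071²) = 775.244.
The smallest integer n is 776.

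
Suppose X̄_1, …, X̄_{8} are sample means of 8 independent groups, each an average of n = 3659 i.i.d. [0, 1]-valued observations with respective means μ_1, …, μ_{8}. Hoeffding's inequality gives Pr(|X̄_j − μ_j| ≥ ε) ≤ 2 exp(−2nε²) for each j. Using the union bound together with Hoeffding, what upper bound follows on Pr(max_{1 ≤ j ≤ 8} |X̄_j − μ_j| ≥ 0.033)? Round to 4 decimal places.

0.0055

Per-experiment Hoeffding bound: 2·exp(−2·3659·0.033²) = 2·exp(−7.96930) = 0.00069184.
Union bound over 8 events: 8·0.00069184 = 0.00553.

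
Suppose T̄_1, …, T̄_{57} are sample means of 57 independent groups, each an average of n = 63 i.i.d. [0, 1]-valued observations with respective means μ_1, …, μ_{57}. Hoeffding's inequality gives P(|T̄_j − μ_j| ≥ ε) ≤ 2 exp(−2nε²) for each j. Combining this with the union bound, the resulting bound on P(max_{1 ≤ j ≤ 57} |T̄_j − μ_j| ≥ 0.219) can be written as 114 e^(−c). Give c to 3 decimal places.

6.043

Union bound over the 57 events: P(max_{1 ≤ j ≤ 57} |T̄_j − μ_j| ≥ 0.219) ≤ 57·2·exp(−2nε²) = 114 exp(−2·63·0.219²).
So c = 2·63·0.219² = 6.0431.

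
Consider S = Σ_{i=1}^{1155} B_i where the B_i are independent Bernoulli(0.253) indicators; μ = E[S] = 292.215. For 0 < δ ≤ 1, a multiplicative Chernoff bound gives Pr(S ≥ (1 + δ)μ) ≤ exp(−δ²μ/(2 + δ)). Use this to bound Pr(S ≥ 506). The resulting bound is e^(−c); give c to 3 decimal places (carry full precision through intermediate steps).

Write 506 = (1 + δ)μ, so δ = 506/292.215 − 1 = 0.7316017…
Then the exponent is δ²μ/(2 + δ) = (506 − μ)² / (μ·(2 + δ)) = 57.257789.

57.258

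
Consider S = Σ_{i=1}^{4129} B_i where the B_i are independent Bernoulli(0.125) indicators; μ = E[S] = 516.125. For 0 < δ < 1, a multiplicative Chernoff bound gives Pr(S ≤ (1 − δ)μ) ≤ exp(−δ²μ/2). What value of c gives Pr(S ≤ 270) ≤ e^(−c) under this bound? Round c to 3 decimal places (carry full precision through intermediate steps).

Write 270 = (1 − δ)μ, so δ = 1 − 270/516.125 = 0.4768709…
Then the exponent is δ²μ/2 = (μ − 270)²/(2μ) = 58.684927.

58.685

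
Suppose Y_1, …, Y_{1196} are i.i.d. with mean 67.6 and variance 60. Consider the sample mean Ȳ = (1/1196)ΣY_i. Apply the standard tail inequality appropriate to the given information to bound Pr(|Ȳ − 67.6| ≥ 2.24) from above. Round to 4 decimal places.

With mean and variance of each term known, Chebyshev's inequality bounds the deviation of the sum (or sample mean).
Var(Ȳ) = Var(Y_i)/n = 60/1196 = 0.050167.
Chebyshev: Pr(|Ȳ − 67.6| ≥ 2.24) ≤ Var(Ȳ)/(2.24)² = 60/(1196·2.24²) = 0.0100.

0.0100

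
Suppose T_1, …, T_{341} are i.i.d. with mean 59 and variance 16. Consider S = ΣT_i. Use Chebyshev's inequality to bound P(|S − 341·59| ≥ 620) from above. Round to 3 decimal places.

Var(S) = n·Var(T_i) = 341·16 = 5456.
Chebyshev: P(|S − 341·59| ≥ 620) ≤ Var(S)/620² = 5456/384400 = 0.0142.

0.014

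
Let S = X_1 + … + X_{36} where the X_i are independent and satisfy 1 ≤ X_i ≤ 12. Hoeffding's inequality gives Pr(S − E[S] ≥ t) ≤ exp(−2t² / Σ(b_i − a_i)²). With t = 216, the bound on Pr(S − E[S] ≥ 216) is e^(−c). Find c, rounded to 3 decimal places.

Σ(b_i − a_i)² = 36·(11)² = 4356.
c = 2t²/4356 = 2·216²/4356 = 21.4215.

21.421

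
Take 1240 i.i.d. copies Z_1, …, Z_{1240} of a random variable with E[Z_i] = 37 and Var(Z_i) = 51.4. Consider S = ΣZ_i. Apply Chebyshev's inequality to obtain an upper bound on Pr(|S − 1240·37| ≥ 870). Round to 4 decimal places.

0.0842

Var(S) = n·Var(Z_i) = 1240·51.4 = 63736.
Chebyshev: Pr(|S − 1240·37| ≥ 870) ≤ Var(S)/870² = 63736/756900 = 0.0842.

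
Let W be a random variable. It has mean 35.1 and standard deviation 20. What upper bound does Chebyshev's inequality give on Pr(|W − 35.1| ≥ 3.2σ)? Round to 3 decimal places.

0.098

Chebyshev: Pr(|W − μ| ≥ t) ≤ Var(W)/t².
Var(W) = σ² = 20² = 400.
t = 3.2·20 = 64.
Bound = 400 / 4096 = 0.0977.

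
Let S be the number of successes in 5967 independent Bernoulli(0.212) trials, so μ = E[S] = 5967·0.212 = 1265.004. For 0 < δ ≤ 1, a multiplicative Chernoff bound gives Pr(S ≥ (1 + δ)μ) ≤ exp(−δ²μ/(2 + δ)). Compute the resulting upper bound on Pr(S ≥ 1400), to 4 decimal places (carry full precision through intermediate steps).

0.0011

Write 1400 = (1 + δ)μ, so δ = 1400/1265.004 − 1 = 0.1067159…
Then the exponent is δ²μ/(2 + δ) = (1400 − μ)² / (μ·(2 + δ)) = 6.838234.
Bound = exp(−6.838234) = 0.00107.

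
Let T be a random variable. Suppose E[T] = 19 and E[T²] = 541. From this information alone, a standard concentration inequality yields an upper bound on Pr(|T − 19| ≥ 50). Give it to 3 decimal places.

The first two moments determine the variance, so Chebyshev's inequality is the sharpest standard bound available.
Var(T) = E[T²] − (E[T])² = 541 − 361 = 180.
Chebyshev's inequality: Pr(|T − μ| ≥ t) ≤ Var(T)/t² = 180/2500 = 0.0720.

0.072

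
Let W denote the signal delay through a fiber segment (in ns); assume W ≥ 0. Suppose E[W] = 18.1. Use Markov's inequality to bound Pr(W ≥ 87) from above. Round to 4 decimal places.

0.2080

Markov's inequality: for a non-negative random variable, Pr(W ≥ a) ≤ E[W]/a.
Here E[W] = 18.1 and a = 87, so the bound is 18.1/87 = 0.2080.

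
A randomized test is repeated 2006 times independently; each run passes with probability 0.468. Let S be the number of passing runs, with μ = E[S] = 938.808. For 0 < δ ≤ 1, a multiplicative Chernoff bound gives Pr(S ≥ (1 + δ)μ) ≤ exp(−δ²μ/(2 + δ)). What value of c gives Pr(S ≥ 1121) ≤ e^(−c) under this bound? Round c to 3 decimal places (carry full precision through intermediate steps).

Write 1121 = (1 + δ)μ, so δ = 1121/938.808 − 1 = 0.1940674…
Then the exponent is δ²μ/(2 + δ) = (1121 − μ)² / (μ·(2 + δ)) = 16.115058.

16.115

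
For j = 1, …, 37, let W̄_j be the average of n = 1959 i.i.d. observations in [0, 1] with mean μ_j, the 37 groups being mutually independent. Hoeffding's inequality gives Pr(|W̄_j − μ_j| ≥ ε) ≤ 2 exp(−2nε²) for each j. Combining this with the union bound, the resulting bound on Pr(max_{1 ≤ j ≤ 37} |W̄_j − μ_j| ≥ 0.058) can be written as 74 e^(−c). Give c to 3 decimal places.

Union bound over the 37 events: Pr(max_{1 ≤ j ≤ 37} |W̄_j − μ_j| ≥ 0.058) ≤ 37·2·exp(−2nε²) = 74 exp(−2·1959·0.058²).
So c = 2·1959·0.058² = 13.1802.

13.180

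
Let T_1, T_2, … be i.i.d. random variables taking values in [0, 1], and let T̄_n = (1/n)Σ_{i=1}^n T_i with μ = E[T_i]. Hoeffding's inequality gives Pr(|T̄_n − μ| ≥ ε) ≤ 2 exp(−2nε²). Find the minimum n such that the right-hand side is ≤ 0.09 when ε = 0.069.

326

Require 2·exp(−2nε²) ≤ 0.09, i.e. 2nε² ≥ ln(2/0.09) = 3.101093.
So n ≥ 3.101093 / (2·0.069²) = 325.677.
The smallest integer n is 326.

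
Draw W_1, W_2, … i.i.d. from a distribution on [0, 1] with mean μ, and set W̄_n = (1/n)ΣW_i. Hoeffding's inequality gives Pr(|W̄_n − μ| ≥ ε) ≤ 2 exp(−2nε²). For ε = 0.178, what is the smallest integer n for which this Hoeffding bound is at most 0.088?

50

Require 2·exp(−2nε²) ≤ 0.088, i.e. 2nε² ≥ ln(2/0.088) = 3.123566.
So n ≥ 3.123566 / (2·0.178²) = 49.292.
The smallest integer n is 50.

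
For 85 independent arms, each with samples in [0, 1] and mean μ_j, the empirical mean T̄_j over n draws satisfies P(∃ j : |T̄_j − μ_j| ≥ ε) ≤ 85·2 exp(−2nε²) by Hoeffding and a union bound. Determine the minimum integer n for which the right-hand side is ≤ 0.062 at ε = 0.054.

1358

Need 2·85·exp(−2nε²) ≤ 0.062, i.e. exp(−2nε²) ≤ 0.062/170.
So 2nε² ≥ ln(170/0.062) = 7.916419.
Hence n ≥ 7.916419/(2·0.054²) = 1357.411.
The smallest integer n is 1358.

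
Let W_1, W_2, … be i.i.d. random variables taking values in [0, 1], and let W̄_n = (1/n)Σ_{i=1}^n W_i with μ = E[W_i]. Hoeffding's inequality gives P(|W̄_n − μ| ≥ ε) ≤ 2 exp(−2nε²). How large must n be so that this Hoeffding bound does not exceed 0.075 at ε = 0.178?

Require 2·exp(−2nε²) ≤ 0.075, i.e. 2nε² ≥ ln(2/0.075) = 3.283414.
So n ≥ 3.283414 / (2·0.178²) = 51.815.
The smallest integer n is 52.

52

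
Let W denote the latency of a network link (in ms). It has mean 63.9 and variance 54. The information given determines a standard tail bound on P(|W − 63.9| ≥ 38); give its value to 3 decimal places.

Mean and variance are known, so Chebyshev's inequality applies.
Chebyshev: P(|W − μ| ≥ t) ≤ Var(W)/t².
Bound = 54 / 1444 = 0.0374.

0.037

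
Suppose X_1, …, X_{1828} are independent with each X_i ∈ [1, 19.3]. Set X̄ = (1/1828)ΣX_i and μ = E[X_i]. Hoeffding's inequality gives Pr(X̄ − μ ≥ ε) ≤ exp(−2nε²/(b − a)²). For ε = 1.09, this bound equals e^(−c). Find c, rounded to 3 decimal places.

c = 2nε²/(b − a)² = 2·1828·1.09² / 18.3² = 12.9705.

12.971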